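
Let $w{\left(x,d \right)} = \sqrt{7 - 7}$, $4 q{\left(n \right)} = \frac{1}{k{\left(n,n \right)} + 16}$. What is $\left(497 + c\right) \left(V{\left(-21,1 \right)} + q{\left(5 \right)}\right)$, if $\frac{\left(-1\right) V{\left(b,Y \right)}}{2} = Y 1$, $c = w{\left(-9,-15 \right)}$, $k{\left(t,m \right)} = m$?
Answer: $- \frac{11857}{12} \approx -988.08$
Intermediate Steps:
$q{\left(n \right)} = \frac{1}{4 \left(16 + n\right)}$ ($q{\left(n \right)} = \frac{1}{4 \left(n + 16\right)} = \frac{1}{4 \left(16 + n\right)}$)
$w{\left(x,d \right)} = 0$ ($w{\left(x,d \right)} = \sqrt{0} = 0$)
$c = 0$
$V{\left(b,Y \right)} = - 2 Y$ ($V{\left(b,Y \right)} = - 2 Y 1 = - 2 Y$)
$\left(497 + c\right) \left(V{\left(-21,1 \right)} + q{\left(5 \right)}\right) = \left(497 + 0\right) \left(\left(-2\right) 1 + \frac{1}{4 \left(16 + 5\right)}\right) = 497 \left(-2 + \frac{1}{4 \cdot 21}\right) = 497 \left(-2 + \frac{1}{4} \cdot \frac{1}{21}\right) = 497 \left(-2 + \frac{1}{84}\right) = 497 \left(- \frac{167}{84}\right) = - \frac{11857}{12}$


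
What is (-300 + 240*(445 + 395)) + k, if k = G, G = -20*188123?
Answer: -3561160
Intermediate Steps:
G = -3762460
k = -3762460
(-300 + 240*(445 + 395)) + k = (-300 + 240*(445 + 395)) - 3762460 = (-300 + 240*840) - 3762460 = (-300 + 201600) - 3762460 = 201300 - 3762460 = -3561160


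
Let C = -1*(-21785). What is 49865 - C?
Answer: 28080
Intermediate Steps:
C = 21785
49865 - C = 49865 - 1*21785 = 49865 - 21785 = 28080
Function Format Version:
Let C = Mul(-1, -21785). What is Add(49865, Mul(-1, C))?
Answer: 28080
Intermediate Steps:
C = 21785
Add(49865, Mul(-1, C)) = Add(49865, Mul(-1, 21785)) = Add(49865, -21785) = 28080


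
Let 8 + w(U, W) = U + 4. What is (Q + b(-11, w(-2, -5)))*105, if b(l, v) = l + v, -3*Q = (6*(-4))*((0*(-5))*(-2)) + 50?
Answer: -3535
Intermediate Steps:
w(U, W) = -4 + U (w(U, W) = -8 + (U + 4) = -8 + (4 + U) = -4 + U)
Q = -50/3 (Q = -((6*(-4))*((0*(-5))*(-2)) + 50)/3 = -(-0*(-2) + 50)/3 = -(-24*0 + 50)/3 = -(0 + 50)/3 = -⅓*50 = -50/3 ≈ -16.667)
(Q + b(-11, w(-2, -5)))*105 = (-50/3 + (-11 + (-4 - 2)))*105 = (-50/3 + (-11 - 6))*105 = (-50/3 - 17)*105 = -101/3*105 = -3535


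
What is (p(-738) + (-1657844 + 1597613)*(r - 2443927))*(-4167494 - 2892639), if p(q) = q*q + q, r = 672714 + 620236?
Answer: -489443999756845869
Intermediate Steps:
r = 1292950
p(q) = q + q² (p(q) = q² + q = q + q²)
(p(-738) + (-1657844 + 1597613)*(r - 2443927))*(-4167494 - 2892639) = (-738*(1 - 738) + (-1657844 + 1597613)*(1292950 - 2443927))*(-4167494 - 2892639) = (-738*(-737) - 60231*(-1150977))*(-7060133) = (543906 + 69324495687)*(-7060133) = 69325039593*(-7060133) = -489443999756845869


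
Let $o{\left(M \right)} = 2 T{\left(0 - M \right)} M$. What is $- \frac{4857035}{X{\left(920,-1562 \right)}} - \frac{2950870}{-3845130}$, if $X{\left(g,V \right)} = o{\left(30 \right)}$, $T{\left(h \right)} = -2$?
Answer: $\frac{124508567293}{3076104} \approx 40476.0$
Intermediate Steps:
$o{\left(M \right)} = - 4 M$ ($o{\left(M \right)} = 2 \left(-2\right) M = - 4 M$)
$X{\left(g,V \right)} = -120$ ($X{\left(g,V \right)} = \left(-4\right) 30 = -120$)
$- \frac{4857035}{X{\left(920,-1562 \right)}} - \frac{2950870}{-3845130} = - \frac{4857035}{-120} - \frac{2950870}{-3845130} = \left(-4857035\right) \left(- \frac{1}{120}\right) - - \frac{295087}{384513} = \frac{971407}{24} + \frac{295087}{384513} = \frac{124508567293}{3076104}$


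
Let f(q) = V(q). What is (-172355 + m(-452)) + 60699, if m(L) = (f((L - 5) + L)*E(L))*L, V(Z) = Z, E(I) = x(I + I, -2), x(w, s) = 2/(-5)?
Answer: -1380016/5 ≈ -2.7600e+5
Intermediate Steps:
x(w, s) = -⅖ (x(w, s) = 2*(-⅕) = -⅖)
E(I) = -⅖
f(q) = q
m(L) = L*(2 - 4*L/5) (m(L) = (((L - 5) + L)*(-⅖))*L = (((-5 + L) + L)*(-⅖))*L = ((-5 + 2*L)*(-⅖))*L = (2 - 4*L/5)*L = L*(2 - 4*L/5))
(-172355 + m(-452)) + 60699 = (-172355 + (⅖)*(-452)*(5 - 2*(-452))) + 60699 = (-172355 + (⅖)*(-452)*(5 + 904)) + 60699 = (-172355 + (⅖)*(-452)*909) + 60699 = (-172355 - 821736/5) + 60699 = -1683511/5 + 60699 = -1380016/5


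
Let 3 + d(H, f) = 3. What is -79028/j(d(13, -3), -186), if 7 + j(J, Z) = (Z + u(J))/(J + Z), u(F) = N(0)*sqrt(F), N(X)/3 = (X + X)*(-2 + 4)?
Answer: 39514/3 ≈ 13171.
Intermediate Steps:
d(H, f) = 0 (d(H, f) = -3 + 3 = 0)
N(X) = 12*X (N(X) = 3*((X + X)*(-2 + 4)) = 3*((2*X)*2) = 3*(4*X) = 12*X)
u(F) = 0 (u(F) = (12*0)*sqrt(F) = 0*sqrt(F) = 0)
j(J, Z) = -7 + Z/(J + Z) (j(J, Z) = -7 + (Z + 0)/(J + Z) = -7 + Z/(J + Z))
-79028/j(d(13, -3), -186) = -79028*(0 - 186)/(-7*0 - 6*(-186)) = -79028*(-186/(0 + 1116)) = -79028/((-1/186*1116)) = -79028/(-6) = -79028*(-1/6) = 39514/3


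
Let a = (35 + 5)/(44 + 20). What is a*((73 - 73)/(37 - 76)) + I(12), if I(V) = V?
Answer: 12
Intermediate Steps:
a = 5/8 (a = 40/64 = 40*(1/64) = 5/8 ≈ 0.62500)
a*((73 - 73)/(37 - 76)) + I(12) = 5*((73 - 73)/(37 - 76))/8 + 12 = 5*(0/(-39))/8 + 12 = 5*(0*(-1/39))/8 + 12 = (5/8)*0 + 12 = 0 + 12 = 12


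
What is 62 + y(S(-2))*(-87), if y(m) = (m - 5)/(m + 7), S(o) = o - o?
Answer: 869/7 ≈ 124.14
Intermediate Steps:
S(o) = 0
y(m) = (-5 + m)/(7 + m)
62 + y(S(-2))*(-87) = 62 + ((-5 + 0)/(7 + 0))*(-87) = 62 + (-5/7)*(-87) = 62 + ((⅐)*(-5))*(-87) = 62 - 5/7*(-87) = 62 + 435/7 = 869/7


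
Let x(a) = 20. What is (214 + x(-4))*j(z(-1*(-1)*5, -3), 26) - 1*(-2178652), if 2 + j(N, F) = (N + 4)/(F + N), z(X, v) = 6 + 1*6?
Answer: 41387368/19 ≈ 2.1783e+6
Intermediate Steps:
z(X, v) = 12 (z(X, v) = 6 + 6 = 12)
j(N, F) = -2 + (4 + N)/(F + N) (j(N, F) = -2 + (N + 4)/(F + N) = -2 + (4 + N)/(F + N))
(214 + x(-4))*j(z(-1*(-1)*5, -3), 26) - 1*(-2178652) = (214 + 20)*((4 - 1*12 - 2*26)/(26 + 12)) - 1*(-2178652) = 234*((4 - 12 - 52)/38) + 2178652 = 234*((1/38)*(-60)) + 2178652 = 234*(-30/19) + 2178652 = -7020/19 + 2178652 = 41387368/19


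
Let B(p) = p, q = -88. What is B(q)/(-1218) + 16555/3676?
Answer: 10243739/2238684 ≈ 4.5758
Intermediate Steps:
B(q)/(-1218) + 16555/3676 = -88/(-1218) + 16555/3676 = -88*(-1/1218) + 16555*(1/3676) = 44/609 + 16555/3676 = 10243739/2238684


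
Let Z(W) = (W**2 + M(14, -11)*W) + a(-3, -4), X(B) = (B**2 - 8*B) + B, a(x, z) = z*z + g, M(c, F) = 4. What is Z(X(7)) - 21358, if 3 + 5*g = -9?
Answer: -106722/5 ≈ -21344.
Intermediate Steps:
g = -12/5 (g = -3/5 + (1/5)*(-9) = -3/5 - 9/5 = -12/5 ≈ -2.4000)
a(x, z) = -12/5 + z**2 (a(x, z) = z*z - 12/5 = z**2 - 12/5 = -12/5 + z**2)
X(B) = B**2 - 7*B
Z(W) = 68/5 + W**2 + 4*W (Z(W) = (W**2 + 4*W) + (-12/5 + (-4)**2) = (W**2 + 4*W) + (-12/5 + 16) = (W**2 + 4*W) + 68/5 = 68/5 + W**2 + 4*W)
Z(X(7)) - 21358 = (68/5 + (7*(-7 + 7))**2 + 4*(7*(-7 + 7))) - 21358 = (68/5 + (7*0)**2 + 4*(7*0)) - 21358 = (68/5 + 0**2 + 4*0) - 21358 = (68/5 + 0 + 0) - 21358 = 68/5 - 21358 = -106722/5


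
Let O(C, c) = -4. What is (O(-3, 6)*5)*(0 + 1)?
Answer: -20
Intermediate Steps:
(O(-3, 6)*5)*(0 + 1) = (-4*5)*(0 + 1) = -20*1 = -20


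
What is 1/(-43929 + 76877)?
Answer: 1/32948 ≈ 3.0351e-5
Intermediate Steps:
1/(-43929 + 76877) = 1/32948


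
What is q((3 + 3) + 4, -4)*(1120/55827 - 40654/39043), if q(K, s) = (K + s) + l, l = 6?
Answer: -8903450792/726551187 ≈ -12.254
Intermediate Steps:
q(K, s) = 6 + K + s (q(K, s) = (K + s) + 6 = 6 + K + s)
q((3 + 3) + 4, -4)*(1120/55827 - 40654/39043) = (6 + ((3 + 3) + 4) - 4)*(1120/55827 - 40654/39043) = (6 + (6 + 4) - 4)*(1120*(1/55827) - 40654*1/39043) = (6 + 10 - 4)*(1120/55827 - 40654/39043) = 12*(-2225862698/2179653561) = -8903450792/726551187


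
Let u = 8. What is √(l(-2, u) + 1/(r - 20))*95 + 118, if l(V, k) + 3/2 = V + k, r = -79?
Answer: 118 + 95*√19558/66 ≈ 319.30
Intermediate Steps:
l(V, k) = -3/2 + V + k (l(V, k) = -3/2 + (V + k) = -3/2 + V + k)
√(l(-2, u) + 1/(r - 20))*95 + 118 = √((-3/2 - 2 + 8) + 1/(-79 - 20))*95 + 118 = √(9/2 + 1/(-99))*95 + 118 = √(9/2 - 1/99)*95 + 118 = √(889/198)*95 + 118 = (√19558/66)*95 + 118 = 95*√19558/66 + 118 = 118 + 95*√19558/66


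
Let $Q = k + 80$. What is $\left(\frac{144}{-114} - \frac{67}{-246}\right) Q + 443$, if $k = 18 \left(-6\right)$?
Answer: $\frac{1100125}{2337} \approx 470.74$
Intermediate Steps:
$k = -108$
$Q = -28$ ($Q = -108 + 80 = -28$)
$\left(\frac{144}{-114} - \frac{67}{-246}\right) Q + 443 = \left(\frac{144}{-114} - \frac{67}{-246}\right) \left(-28\right) + 443 = \left(144 \left(- \frac{1}{114}\right) - - \frac{67}{246}\right) \left(-28\right) + 443 = \left(- \frac{24}{19} + \frac{67}{246}\right) \left(-28\right) + 443 = \left(- \frac{4631}{4674}\right) \left(-28\right) + 443 = \frac{64834}{2337} + 443 = \frac{1100125}{2337}$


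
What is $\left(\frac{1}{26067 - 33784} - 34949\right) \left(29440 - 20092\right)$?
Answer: $- \frac{2521169005032}{7717} \approx -3.267 \cdot 10^{8}$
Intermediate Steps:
$\left(\frac{1}{26067 - 33784} - 34949\right) \left(29440 - 20092\right) = \left(\frac{1}{-7717} - 34949\right) \left(29440 - 20092\right) = \left(- \frac{1}{7717} - 34949\right) 9348 = \left(- \frac{269701434}{7717}\right) 9348 = - \frac{2521169005032}{7717}$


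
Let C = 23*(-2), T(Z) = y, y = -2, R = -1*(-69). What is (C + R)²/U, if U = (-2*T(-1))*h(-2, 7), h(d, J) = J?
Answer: 529/28 ≈ 18.893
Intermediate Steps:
R = 69
T(Z) = -2
C = -46
U = 28 (U = -2*(-2)*7 = 4*7 = 28)
(C + R)²/U = (-46 + 69)²/28 = 23²*(1/28) = 529*(1/28) = 529/28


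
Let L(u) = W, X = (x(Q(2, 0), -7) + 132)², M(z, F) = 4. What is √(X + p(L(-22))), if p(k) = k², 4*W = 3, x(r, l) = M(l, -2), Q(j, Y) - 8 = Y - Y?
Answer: √295945/4 ≈ 136.00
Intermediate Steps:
Q(j, Y) = 8 (Q(j, Y) = 8 + (Y - Y) = 8 + 0 = 8)
x(r, l) = 4
W = ¾ (W = (¼)*3 = ¾ ≈ 0.75000)
X = 18496 (X = (4 + 132)² = 136² = 18496)
L(u) = ¾
√(X + p(L(-22))) = √(18496 + (¾)²) = √(18496 + 9/16) = √(295945/16) = √295945/4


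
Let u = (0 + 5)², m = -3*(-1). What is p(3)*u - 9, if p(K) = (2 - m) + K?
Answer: 41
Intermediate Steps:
m = 3
p(K) = -1 + K (p(K) = (2 - 1*3) + K = (2 - 3) + K = -1 + K)
u = 25 (u = 5² = 25)
p(3)*u - 9 = (-1 + 3)*25 - 9 = 2*25 - 9 = 50 - 9 = 41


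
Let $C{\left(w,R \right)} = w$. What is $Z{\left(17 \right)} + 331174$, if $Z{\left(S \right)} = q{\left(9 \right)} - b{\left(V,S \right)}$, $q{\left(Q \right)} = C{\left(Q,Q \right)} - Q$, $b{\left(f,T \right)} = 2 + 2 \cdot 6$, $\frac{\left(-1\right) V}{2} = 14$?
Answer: $331160$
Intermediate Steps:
$V = -28$ ($V = \left(-2\right) 14 = -28$)
$b{\left(f,T \right)} = 14$ ($b{\left(f,T \right)} = 2 + 12 = 14$)
$q{\left(Q \right)} = 0$ ($q{\left(Q \right)} = Q - Q = 0$)
$Z{\left(S \right)} = -14$ ($Z{\left(S \right)} = 0 - 14 = -14$)
$Z{\left(17 \right)} + 331174 = -14 + 331174 = 331160$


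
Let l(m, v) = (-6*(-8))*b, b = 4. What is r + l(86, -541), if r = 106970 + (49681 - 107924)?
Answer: 48919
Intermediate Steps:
r = 48727 (r = 106970 - 58243 = 48727)
l(m, v) = 192 (l(m, v) = -6*(-8)*4 = 48*4 = 192)
r + l(86, -541) = 48727 + 192 = 48919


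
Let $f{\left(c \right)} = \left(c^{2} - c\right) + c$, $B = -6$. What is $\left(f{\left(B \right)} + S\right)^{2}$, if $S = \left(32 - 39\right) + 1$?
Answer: $900$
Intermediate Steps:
$S = -6$ ($S = -7 + 1 = -6$)
$f{\left(c \right)} = c^{2}$
$\left(f{\left(B \right)} + S\right)^{2} = \left(\left(-6\right)^{2} - 6\right)^{2} = \left(36 - 6\right)^{2} = 30^{2} = 900$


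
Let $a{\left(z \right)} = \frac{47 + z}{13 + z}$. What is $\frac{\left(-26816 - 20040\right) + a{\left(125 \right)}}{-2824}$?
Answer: $\frac{1616489}{97428} \approx 16.592$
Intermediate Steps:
$a{\left(z \right)} = \frac{47 + z}{13 + z}$
$\frac{\left(-26816 - 20040\right) + a{\left(125 \right)}}{-2824} = \frac{\left(-26816 - 20040\right) + \frac{47 + 125}{13 + 125}}{-2824} = \left(-46856 + \frac{1}{138} \cdot 172\right) \left(- \frac{1}{2824}\right) = \left(-46856 + \frac{86}{69}\right) \left(- \frac{1}{2824}\right) = \left(- \frac{3232978}{69}\right) \left(- \frac{1}{2824}\right) = \frac{1616489}{97428}$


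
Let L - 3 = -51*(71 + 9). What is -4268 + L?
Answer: -8345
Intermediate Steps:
L = -4077 (L = 3 - 51*(71 + 9) = 3 - 51*80 = 3 - 4080 = -4077)
-4268 + L = -4268 - 4077 = -8345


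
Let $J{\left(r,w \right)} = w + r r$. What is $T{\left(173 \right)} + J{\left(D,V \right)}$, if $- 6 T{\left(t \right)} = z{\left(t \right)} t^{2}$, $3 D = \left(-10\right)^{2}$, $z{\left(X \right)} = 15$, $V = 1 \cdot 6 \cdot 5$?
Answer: $- \frac{1326265}{18} \approx -73681.0$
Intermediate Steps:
$V = 30$ ($V = 1 \cdot 30 = 30$)
$D = \frac{100}{3}$ ($D = \frac{\left(-10\right)^{2}}{3} = \frac{1}{3} \cdot 100 = \frac{100}{3} \approx 33.333$)
$T{\left(t \right)} = - \frac{5 t^{2}}{2}$ ($T{\left(t \right)} = - \frac{15 t^{2}}{6} = - \frac{5 t^{2}}{2}$)
$J{\left(r,w \right)} = w + r^{2}$
$T{\left(173 \right)} + J{\left(D,V \right)} = - \frac{5 \cdot 173^{2}}{2} + \left(30 + \left(\frac{100}{3}\right)^{2}\right) = \left(- \frac{5}{2}\right) 29929 + \left(30 + \frac{10000}{9}\right) = - \frac{149645}{2} + \frac{10270}{9} = - \frac{1326265}{18}$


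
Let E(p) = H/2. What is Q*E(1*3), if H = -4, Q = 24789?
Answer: -49578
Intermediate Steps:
E(p) = -2 (E(p) = -4/2 = -4*1/2 = -2)
Q*E(1*3) = 24789*(-2) = -49578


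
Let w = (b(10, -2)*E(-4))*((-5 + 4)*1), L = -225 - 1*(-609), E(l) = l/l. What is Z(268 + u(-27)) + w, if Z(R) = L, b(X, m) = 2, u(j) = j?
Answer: 382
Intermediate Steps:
E(l) = 1
L = 384 (L = -225 + 609 = 384)
Z(R) = 384
w = -2 (w = (2*1)*((-5 + 4)*1) = 2*(-1*1) = 2*(-1) = -2)
Z(268 + u(-27)) + w = 384 - 2 = 382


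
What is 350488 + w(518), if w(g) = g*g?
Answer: 618812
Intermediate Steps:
w(g) = g**2
350488 + w(518) = 350488 + 518**2 = 350488 + 268324 = 618812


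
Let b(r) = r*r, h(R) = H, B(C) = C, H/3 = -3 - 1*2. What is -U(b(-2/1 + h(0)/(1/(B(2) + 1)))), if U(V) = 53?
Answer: -53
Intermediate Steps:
H = -15 (H = 3*(-3 - 1*2) = 3*(-3 - 2) = 3*(-5) = -15)
h(R) = -15
b(r) = r**2
-U(b(-2/1 + h(0)/(1/(B(2) + 1)))) = -1*53 = -53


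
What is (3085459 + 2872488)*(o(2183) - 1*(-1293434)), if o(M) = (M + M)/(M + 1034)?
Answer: 24790907507130168/3217 ≈ 7.7062e+12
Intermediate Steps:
o(M) = 2*M/(1034 + M) (o(M) = (2*M)/(1034 + M) = 2*M/(1034 + M))
(3085459 + 2872488)*(o(2183) - 1*(-1293434)) = (3085459 + 2872488)*(2*2183/(1034 + 2183) - 1*(-1293434)) = 5957947*(2*2183/3217 + 1293434) = 5957947*(2*2183*(1/3217) + 1293434) = 5957947*(4366/3217 + 1293434) = 5957947*(4160981544/3217) = 24790907507130168/3217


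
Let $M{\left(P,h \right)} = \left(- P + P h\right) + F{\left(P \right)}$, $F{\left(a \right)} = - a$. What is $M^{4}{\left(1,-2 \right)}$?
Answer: $256$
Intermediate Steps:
$M{\left(P,h \right)} = - 2 P + P h$ ($M{\left(P,h \right)} = \left(- P + P h\right) - P = - 2 P + P h$)
$M^{4}{\left(1,-2 \right)} = \left(1 \left(-2 - 2\right)\right)^{4} = \left(1 \left(-4\right)\right)^{4} = \left(-4\right)^{4} = 256$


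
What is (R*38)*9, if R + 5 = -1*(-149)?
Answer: 49248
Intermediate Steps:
R = 144 (R = -5 - 1*(-149) = -5 + 149 = 144)
(R*38)*9 = (144*38)*9 = 5472*9 = 49248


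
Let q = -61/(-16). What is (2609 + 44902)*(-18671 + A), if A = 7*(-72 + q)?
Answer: -14556087603/16 ≈ -9.0976e+8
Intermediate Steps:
q = 61/16 (q = -61*(-1/16) = 61/16 ≈ 3.8125)
A = -7637/16 (A = 7*(-72 + 61/16) = 7*(-1091/16) = -7637/16 ≈ -477.31)
(2609 + 44902)*(-18671 + A) = (2609 + 44902)*(-18671 - 7637/16) = 47511*(-306373/16) = -14556087603/16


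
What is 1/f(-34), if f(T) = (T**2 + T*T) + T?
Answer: 1/2278 ≈ 0.00043898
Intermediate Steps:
f(T) = T + 2*T**2 (f(T) = (T**2 + T**2) + T = 2*T**2 + T = T + 2*T**2)
1/f(-34) = 1/(-34*(1 + 2*(-34))) = 1/(-34*(1 - 68)) = 1/(-34*(-67)) = 1/2278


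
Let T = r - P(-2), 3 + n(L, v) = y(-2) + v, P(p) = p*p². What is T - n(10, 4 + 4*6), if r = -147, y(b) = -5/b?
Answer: -333/2 ≈ -166.50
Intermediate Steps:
P(p) = p³
n(L, v) = -½ + v (n(L, v) = -3 + (-5/(-2) + v) = -3 + (-5*(-½) + v) = -3 + (5/2 + v) = -½ + v)
T = -139 (T = -147 - 1*(-2)³ = -147 - 1*(-8) = -147 + 8 = -139)
T - n(10, 4 + 4*6) = -139 - (-½ + (4 + 4*6)) = -139 - (-½ + (4 + 24)) = -139 - (-½ + 28) = -139 - 1*55/2 = -139 - 55/2 = -333/2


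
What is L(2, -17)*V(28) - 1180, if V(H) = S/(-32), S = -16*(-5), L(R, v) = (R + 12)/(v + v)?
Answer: -40085/34 ≈ -1179.0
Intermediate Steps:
L(R, v) = (12 + R)/(2*v) (L(R, v) = (12 + R)/((2*v)) = (12 + R)*(1/(2*v)) = (12 + R)/(2*v))
S = 80 (S = -4*(-20) = 80)
V(H) = -5/2 (V(H) = 80/(-32) = 80*(-1/32) = -5/2)
L(2, -17)*V(28) - 1180 = ((1/2)*(12 + 2)/(-17))*(-5/2) - 1180 = ((1/2)*(-1/17)*14)*(-5/2) - 1180 = -7/17*(-5/2) - 1180 = 35/34 - 1180 = -40085/34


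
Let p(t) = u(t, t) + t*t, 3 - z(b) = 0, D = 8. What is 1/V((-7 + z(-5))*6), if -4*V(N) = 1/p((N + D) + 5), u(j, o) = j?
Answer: -440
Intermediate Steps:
z(b) = 3 (z(b) = 3 - 1*0 = 3 + 0 = 3)
p(t) = t + t² (p(t) = t + t*t = t + t²)
V(N) = -1/(4*(13 + N)*(14 + N)) (V(N) = -1/((1 + ((N + 8) + 5))*((N + 8) + 5))/4 = -1/((1 + ((8 + N) + 5))*((8 + N) + 5))/4 = -1/((1 + (13 + N))*(13 + N))/4 = -1/((13 + N)*(14 + N))/4 = -1/(4*(13 + N)*(14 + N)))
1/V((-7 + z(-5))*6) = 1/(-1/(728 + 4*((-7 + 3)*6)² + 108*((-7 + 3)*6))) = 1/(-1/(728 + 4*(-4*6)² + 108*(-4*6))) = 1/(-1/(728 + 4*(-24)² + 108*(-24))) = 1/(-1/(728 + 4*576 - 2592)) = 1/(-1/(728 + 2304 - 2592)) = 1/(-1/440) = -440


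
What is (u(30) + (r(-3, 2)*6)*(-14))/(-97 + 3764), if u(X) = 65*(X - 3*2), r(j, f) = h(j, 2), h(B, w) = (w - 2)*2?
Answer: 1560/3667 ≈ 0.42542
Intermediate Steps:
h(B, w) = -4 + 2*w (h(B, w) = (-2 + w)*2 = -4 + 2*w)
r(j, f) = 0 (r(j, f) = -4 + 2*2 = -4 + 4 = 0)
u(X) = -390 + 65*X (u(X) = 65*(X - 6) = 65*(-6 + X) = -390 + 65*X)
(u(30) + (r(-3, 2)*6)*(-14))/(-97 + 3764) = ((-390 + 65*30) + (0*6)*(-14))/(-97 + 3764) = ((-390 + 1950) + 0*(-14))/3667 = (1560 + 0)*(1/3667) = 1560*(1/3667) = 1560/3667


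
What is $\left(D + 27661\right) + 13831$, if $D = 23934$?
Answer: $65426$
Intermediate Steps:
$\left(D + 27661\right) + 13831 = \left(23934 + 27661\right) + 13831 = 51595 + 13831 = 65426$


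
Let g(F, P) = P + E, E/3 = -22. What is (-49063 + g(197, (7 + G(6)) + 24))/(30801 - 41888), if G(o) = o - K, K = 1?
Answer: 49093/11087 ≈ 4.4280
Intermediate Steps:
E = -66 (E = 3*(-22) = -66)
G(o) = -1 + o (G(o) = o - 1*1 = o - 1 = -1 + o)
g(F, P) = -66 + P (g(F, P) = P - 66 = -66 + P)
(-49063 + g(197, (7 + G(6)) + 24))/(30801 - 41888) = (-49063 + (-66 + ((7 + (-1 + 6)) + 24)))/(30801 - 41888) = (-49063 + (-66 + ((7 + 5) + 24)))/(-11087) = (-49063 + (-66 + (12 + 24)))*(-1/11087) = (-49063 + (-66 + 36))*(-1/11087) = (-49063 - 30)*(-1/11087) = -49093*(-1/11087) = 49093/11087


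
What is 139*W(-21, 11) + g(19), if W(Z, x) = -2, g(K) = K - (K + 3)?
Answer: -281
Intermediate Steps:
g(K) = -3 (g(K) = K - (3 + K) = K + (-3 - K) = -3)
139*W(-21, 11) + g(19) = 139*(-2) - 3 = -278 - 3 = -281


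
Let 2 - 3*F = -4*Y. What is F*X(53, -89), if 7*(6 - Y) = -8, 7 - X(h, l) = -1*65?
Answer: 5136/7 ≈ 733.71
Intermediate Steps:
X(h, l) = 72 (X(h, l) = 7 - (-1)*65 = 7 - 1*(-65) = 7 + 65 = 72)
Y = 50/7 (Y = 6 - ⅐*(-8) = 6 + 8/7 = 50/7 ≈ 7.1429)
F = 214/21 (F = ⅔ - (-4)*50/(3*7) = ⅔ - ⅓*(-200/7) = ⅔ + 200/21 = 214/21 ≈ 10.190)
F*X(53, -89) = (214/21)*72 = 5136/7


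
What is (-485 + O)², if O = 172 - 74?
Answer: 149769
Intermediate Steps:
O = 98
(-485 + O)² = (-485 + 98)² = (-387)² = 149769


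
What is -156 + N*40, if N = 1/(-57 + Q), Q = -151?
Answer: -4061/26 ≈ -156.19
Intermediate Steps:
N = -1/208 (N = 1/(-57 - 151) = 1/(-208) = -1/208 ≈ -0.0048077)
-156 + N*40 = -156 - 1/208*40 = -156 - 5/26 = -4061/26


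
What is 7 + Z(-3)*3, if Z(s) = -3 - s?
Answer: 7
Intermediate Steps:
7 + Z(-3)*3 = 7 + (-3 - 1*(-3))*3 = 7 + (-3 + 3)*3 = 7 + 0*3 = 7 + 0 = 7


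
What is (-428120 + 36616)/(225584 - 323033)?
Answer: 391504/97449 ≈ 4.0175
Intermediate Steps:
(-428120 + 36616)/(225584 - 323033) = -391504/(-97449) = -391504*(-1/97449) = 391504/97449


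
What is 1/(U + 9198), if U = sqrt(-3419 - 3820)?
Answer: 3066/28203481 - I*sqrt(7239)/84610443 ≈ 0.00010871 - 1.0056e-6*I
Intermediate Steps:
U = I*sqrt(7239) (U = sqrt(-7239) = I*sqrt(7239) ≈ 85.082*I)
1/(U + 9198) = 1/(I*sqrt(7239) + 9198) = 1/(9198 + I*sqrt(7239))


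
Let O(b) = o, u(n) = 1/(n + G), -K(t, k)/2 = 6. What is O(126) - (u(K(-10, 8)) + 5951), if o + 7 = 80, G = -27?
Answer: -229241/39 ≈ -5878.0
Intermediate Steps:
K(t, k) = -12 (K(t, k) = -2*6 = -12)
u(n) = 1/(-27 + n) (u(n) = 1/(n - 27) = 1/(-27 + n))
o = 73 (o = -7 + 80 = 73)
O(b) = 73
O(126) - (u(K(-10, 8)) + 5951) = 73 - (1/(-27 - 12) + 5951) = 73 - (1/(-39) + 5951) = 73 - (-1/39 + 5951) = 73 - 1*232088/39 = 73 - 232088/39 = -229241/39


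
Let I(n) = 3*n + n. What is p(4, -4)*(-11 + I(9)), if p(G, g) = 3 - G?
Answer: -25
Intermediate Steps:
I(n) = 4*n
p(4, -4)*(-11 + I(9)) = (3 - 1*4)*(-11 + 4*9) = (3 - 4)*(-11 + 36) = -1*25 = -25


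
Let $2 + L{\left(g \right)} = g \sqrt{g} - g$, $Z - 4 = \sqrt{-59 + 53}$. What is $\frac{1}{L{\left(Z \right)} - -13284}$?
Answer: $\frac{1}{13278 + \left(4 + i \sqrt{6}\right)^{\frac{3}{2}} - i \sqrt{6}} \approx 7.5273 \cdot 10^{-5} - 2.84 \cdot 10^{-8} i$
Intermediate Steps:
$Z = 4 + i \sqrt{6}$ ($Z = 4 + \sqrt{-59 + 53} = 4 + \sqrt{-6} = 4 + i \sqrt{6} \approx 4.0 + 2.4495 i$)
$L{\left(g \right)} = -2 + g^{\frac{3}{2}} - g$ ($L{\left(g \right)} = -2 + \left(g \sqrt{g} - g\right) = -2 + \left(g^{\frac{3}{2}} - g\right) = -2 + g^{\frac{3}{2}} - g$)
$\frac{1}{L{\left(Z \right)} - -13284} = \frac{1}{\left(-2 + \left(4 + i \sqrt{6}\right)^{\frac{3}{2}} - \left(4 + i \sqrt{6}\right)\right) - -13284} = \frac{1}{\left(-2 + \left(4 + i \sqrt{6}\right)^{\frac{3}{2}} - \left(4 + i \sqrt{6}\right)\right) + 13284} = \frac{1}{\left(-6 + \left(4 + i \sqrt{6}\right)^{\frac{3}{2}} - i \sqrt{6}\right) + 13284} = \frac{1}{13278 + \left(4 + i \sqrt{6}\right)^{\frac{3}{2}} - i \sqrt{6}}$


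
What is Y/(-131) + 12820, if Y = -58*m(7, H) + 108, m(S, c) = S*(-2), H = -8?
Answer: 1678500/131 ≈ 12813.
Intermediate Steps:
m(S, c) = -2*S
Y = 920 (Y = -(-116)*7 + 108 = -58*(-14) + 108 = 812 + 108 = 920)
Y/(-131) + 12820 = 920/(-131) + 12820 = 920*(-1/131) + 12820 = -920/131 + 12820 = 1678500/131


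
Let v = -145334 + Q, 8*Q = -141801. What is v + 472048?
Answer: 2471911/8 ≈ 3.0899e+5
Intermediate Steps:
Q = -141801/8 (Q = (⅛)*(-141801) = -141801/8 ≈ -17725.)
v = -1304473/8 (v = -145334 - 141801/8 = -1304473/8 ≈ -1.6306e+5)
v + 472048 = -1304473/8 + 472048 = 2471911/8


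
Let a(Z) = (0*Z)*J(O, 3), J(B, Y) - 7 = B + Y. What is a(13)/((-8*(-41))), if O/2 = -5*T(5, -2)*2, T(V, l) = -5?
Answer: 0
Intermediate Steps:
O = 100 (O = 2*(-5*(-5)*2) = 2*(25*2) = 2*50 = 100)
J(B, Y) = 7 + B + Y (J(B, Y) = 7 + (B + Y) = 7 + B + Y)
a(Z) = 0 (a(Z) = (0*Z)*(7 + 100 + 3) = 0*110 = 0)
a(13)/((-8*(-41))) = 0/((-8*(-41))) = 0/328 = 0*(1/328) = 0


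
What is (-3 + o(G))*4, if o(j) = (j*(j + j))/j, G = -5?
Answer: -52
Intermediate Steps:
o(j) = 2*j (o(j) = (j*(2*j))/j = (2*j**2)/j = 2*j)
(-3 + o(G))*4 = (-3 + 2*(-5))*4 = (-3 - 10)*4 = -13*4 = -52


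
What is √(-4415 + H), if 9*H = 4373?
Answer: I*√35362/3 ≈ 62.683*I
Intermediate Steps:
H = 4373/9 (H = (⅑)*4373 = 4373/9 ≈ 485.89)
√(-4415 + H) = √(-4415 + 4373/9) = √(-35362/9) = I*√35362/3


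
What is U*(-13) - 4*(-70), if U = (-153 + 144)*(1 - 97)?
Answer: -10952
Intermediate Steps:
U = 864 (U = -9*(-96) = 864)
U*(-13) - 4*(-70) = 864*(-13) - 4*(-70) = -11232 + 280 = -10952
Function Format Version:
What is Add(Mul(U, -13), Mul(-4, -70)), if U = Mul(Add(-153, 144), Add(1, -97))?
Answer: -10952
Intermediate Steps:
U = 864 (U = Mul(-9, -96) = 864)
Add(Mul(U, -13), Mul(-4, -70)) = Add(Mul(864, -13), Mul(-4, -70)) = Add(-11232, 280) = -10952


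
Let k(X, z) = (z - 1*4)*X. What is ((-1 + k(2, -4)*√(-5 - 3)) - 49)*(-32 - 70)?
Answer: 5100 + 3264*I*√2 ≈ 5100.0 + 4616.0*I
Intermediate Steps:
k(X, z) = X*(-4 + z) (k(X, z) = (z - 4)*X = (-4 + z)*X = X*(-4 + z))
((-1 + k(2, -4)*√(-5 - 3)) - 49)*(-32 - 70) = ((-1 + (2*(-4 - 4))*√(-5 - 3)) - 49)*(-32 - 70) = ((-1 + (2*(-8))*√(-8)) - 49)*(-102) = ((-1 - 32*I*√2) - 49)*(-102) = (-50 - 32*I*√2)*(-102) = 5100 + 3264*I*√2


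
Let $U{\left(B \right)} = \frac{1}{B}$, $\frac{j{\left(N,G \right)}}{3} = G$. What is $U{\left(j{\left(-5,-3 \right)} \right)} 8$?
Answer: $- \frac{8}{9} \approx -0.88889$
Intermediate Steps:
$j{\left(N,G \right)} = 3 G$
$U{\left(j{\left(-5,-3 \right)} \right)} 8 = \frac{1}{3 \left(-3\right)} 8 = \frac{1}{-9} \cdot 8 = \left(- \frac{1}{9}\right) 8 = - \frac{8}{9}$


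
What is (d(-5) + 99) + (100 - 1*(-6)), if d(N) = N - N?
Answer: 205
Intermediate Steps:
d(N) = 0
(d(-5) + 99) + (100 - 1*(-6)) = (0 + 99) + (100 - 1*(-6)) = 99 + (100 + 6) = 99 + 106 = 205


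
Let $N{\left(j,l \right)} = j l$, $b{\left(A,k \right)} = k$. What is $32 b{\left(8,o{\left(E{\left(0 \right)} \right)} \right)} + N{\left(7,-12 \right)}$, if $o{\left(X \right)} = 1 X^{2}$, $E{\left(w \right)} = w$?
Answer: $-84$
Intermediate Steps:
$o{\left(X \right)} = X^{2}$
$32 b{\left(8,o{\left(E{\left(0 \right)} \right)} \right)} + N{\left(7,-12 \right)} = 32 \cdot 0^{2} + 7 \left(-12\right) = 32 \cdot 0 - 84 = 0 - 84 = -84$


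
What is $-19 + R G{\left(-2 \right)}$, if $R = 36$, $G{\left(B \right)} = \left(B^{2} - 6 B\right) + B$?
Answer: $485$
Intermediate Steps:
$G{\left(B \right)} = B^{2} - 5 B$
$-19 + R G{\left(-2 \right)} = -19 + 36 \left(- 2 \left(-5 - 2\right)\right) = -19 + 36 \left(\left(-2\right) \left(-7\right)\right) = -19 + 36 \cdot 14 = -19 + 504 = 485$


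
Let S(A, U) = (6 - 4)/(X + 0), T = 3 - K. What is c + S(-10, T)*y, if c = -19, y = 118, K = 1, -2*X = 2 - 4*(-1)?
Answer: -293/3 ≈ -97.667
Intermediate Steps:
X = -3 (X = -(2 - 4*(-1))/2 = -(2 + 4)/2 = -½*6 = -3)
T = 2 (T = 3 - 1*1 = 3 - 1 = 2)
S(A, U) = -⅔ (S(A, U) = (6 - 4)/(-3 + 0) = 2/(-3) = 2*(-⅓) = -⅔)
c + S(-10, T)*y = -19 - ⅔*118 = -19 - 236/3 = -293/3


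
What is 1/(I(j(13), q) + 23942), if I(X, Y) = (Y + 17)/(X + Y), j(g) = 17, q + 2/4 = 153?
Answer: 1/23943 ≈ 4.1766e-5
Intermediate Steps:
q = 305/2 (q = -½ + 153 = 305/2 ≈ 152.50)
I(X, Y) = (17 + Y)/(X + Y)
1/(I(j(13), q) + 23942) = 1/((17 + 305/2)/(17 + 305/2) + 23942) = 1/((339/2)/(339/2) + 23942) = 1/((2/339)*(339/2) + 23942) = 1/(1 + 23942) = 1/23943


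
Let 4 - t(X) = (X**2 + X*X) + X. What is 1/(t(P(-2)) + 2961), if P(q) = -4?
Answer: 1/2937 ≈ 0.00034048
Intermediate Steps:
t(X) = 4 - X - 2*X**2 (t(X) = 4 - ((X**2 + X*X) + X) = 4 - ((X**2 + X**2) + X) = 4 - (2*X**2 + X) = 4 - (X + 2*X**2) = 4 + (-X - 2*X**2) = 4 - X - 2*X**2)
1/(t(P(-2)) + 2961) = 1/((4 - 1*(-4) - 2*(-4)**2) + 2961) = 1/((4 + 4 - 2*16) + 2961) = 1/((4 + 4 - 32) + 2961) = 1/(-24 + 2961) = 1/2937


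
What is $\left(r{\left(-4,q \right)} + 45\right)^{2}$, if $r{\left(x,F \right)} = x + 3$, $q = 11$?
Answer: $1936$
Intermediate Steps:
$r{\left(x,F \right)} = 3 + x$
$\left(r{\left(-4,q \right)} + 45\right)^{2} = \left(\left(3 - 4\right) + 45\right)^{2} = \left(-1 + 45\right)^{2} = 44^{2} = 1936$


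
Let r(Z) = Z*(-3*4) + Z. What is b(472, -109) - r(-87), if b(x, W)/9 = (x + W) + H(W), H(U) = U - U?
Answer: 2310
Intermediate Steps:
H(U) = 0
r(Z) = -11*Z (r(Z) = Z*(-12) + Z = -12*Z + Z = -11*Z)
b(x, W) = 9*W + 9*x (b(x, W) = 9*((x + W) + 0) = 9*((W + x) + 0) = 9*(W + x) = 9*W + 9*x)
b(472, -109) - r(-87) = (9*(-109) + 9*472) - (-11)*(-87) = (-981 + 4248) - 1*957 = 3267 - 957 = 2310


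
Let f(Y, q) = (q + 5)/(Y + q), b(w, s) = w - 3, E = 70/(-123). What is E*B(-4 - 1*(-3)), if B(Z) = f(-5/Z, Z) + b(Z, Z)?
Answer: 70/41 ≈ 1.7073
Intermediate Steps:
E = -70/123 (E = 70*(-1/123) = -70/123 ≈ -0.56911)
b(w, s) = -3 + w
f(Y, q) = (5 + q)/(Y + q)
B(Z) = -3 + Z + (5 + Z)/(Z - 5/Z) (B(Z) = (5 + Z)/(-5/Z + Z) + (-3 + Z) = (5 + Z)/(Z - 5/Z) + (-3 + Z) = -3 + Z + (5 + Z)/(Z - 5/Z))
E*B(-4 - 1*(-3)) = -70*(15 + (-4 - 1*(-3))³ - 2*(-4 - 1*(-3))²)/(123*(-5 + (-4 - 1*(-3))²)) = -70*(15 + (-4 + 3)³ - 2*(-4 + 3)²)/(123*(-5 + (-4 + 3)²)) = -70*(15 + (-1)³ - 2*(-1)²)/(123*(-5 + (-1)²)) = -70*(15 - 1 - 2*1)/(123*(-5 + 1)) = -70*(15 - 1 - 2)/(123*(-4)) = -(-35)*12/246 = -70/123*(-3) = 70/41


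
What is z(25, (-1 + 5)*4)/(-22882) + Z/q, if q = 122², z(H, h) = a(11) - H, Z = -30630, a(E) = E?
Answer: -175166821/85143922 ≈ -2.0573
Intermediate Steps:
z(H, h) = 11 - H
q = 14884
z(25, (-1 + 5)*4)/(-22882) + Z/q = (11 - 1*25)/(-22882) - 30630/14884 = (11 - 25)*(-1/22882) - 30630*1/14884 = -14*(-1/22882) - 15315/7442 = 7/11441 - 15315/7442 = -175166821/85143922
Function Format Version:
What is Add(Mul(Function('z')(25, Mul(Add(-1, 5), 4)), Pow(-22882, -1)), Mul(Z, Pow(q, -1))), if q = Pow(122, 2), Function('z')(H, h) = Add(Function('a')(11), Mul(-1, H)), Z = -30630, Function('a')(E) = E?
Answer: Rational(-175166821, 85143922) ≈ -2.0573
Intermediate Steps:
Function('z')(H, h) = Add(11, Mul(-1, H))
q = 14884
Add(Mul(Function('z')(25, Mul(Add(-1, 5), 4)), Pow(-22882, -1)), Mul(Z, Pow(q, -1))) = Add(Mul(Add(11, Mul(-1, 25)), Pow(-22882, -1)), Mul(-30630, Pow(14884, -1))) = Add(Mul(Add(11, -25), Rational(-1, 22882)), Mul(-30630, Rational(1, 14884))) = Add(Mul(-14, Rational(-1, 22882)), Rational(-15315, 7442)) = Add(Rational(7, 11441), Rational(-15315, 7442)) = Rational(-175166821, 85143922)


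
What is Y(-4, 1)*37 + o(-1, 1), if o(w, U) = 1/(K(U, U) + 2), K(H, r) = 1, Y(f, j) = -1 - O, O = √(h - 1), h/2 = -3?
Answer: -110/3 - 37*I*√7 ≈ -36.667 - 97.893*I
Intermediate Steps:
h = -6 (h = 2*(-3) = -6)
O = I*√7 (O = √(-6 - 1) = √(-7) = I*√7 ≈ 2.6458*I)
Y(f, j) = -1 - I*√7
o(w, U) = ⅓ (o(w, U) = 1/(1 + 2) = 1/3 = ⅓)
Y(-4, 1)*37 + o(-1, 1) = (-1 - I*√7)*37 + ⅓ = (-37 - 37*I*√7) + ⅓ = -110/3 - 37*I*√7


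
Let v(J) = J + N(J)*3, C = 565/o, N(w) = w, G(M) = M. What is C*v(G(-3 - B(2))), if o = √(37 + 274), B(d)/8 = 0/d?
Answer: -6780*√311/311 ≈ -384.46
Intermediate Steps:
B(d) = 0 (B(d) = 8*(0/d) = 8*0 = 0)
o = √311 ≈ 17.635
C = 565*√311/311 (C = 565/(√311) = 565*(√311/311) = 565*√311/311 ≈ 32.038)
v(J) = 4*J (v(J) = J + J*3 = J + 3*J = 4*J)
C*v(G(-3 - B(2))) = (565*√311/311)*(4*(-3 - 1*0)) = (565*√311/311)*(4*(-3 + 0)) = (565*√311/311)*(4*(-3)) = (565*√311/311)*(-12) = -6780*√311/311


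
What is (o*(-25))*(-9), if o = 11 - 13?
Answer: -450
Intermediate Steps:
o = -2
(o*(-25))*(-9) = -2*(-25)*(-9) = 50*(-9) = -450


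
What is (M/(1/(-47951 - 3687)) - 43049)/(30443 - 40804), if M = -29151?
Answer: -1505256289/10361 ≈ -1.4528e+5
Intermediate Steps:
(M/(1/(-47951 - 3687)) - 43049)/(30443 - 40804) = (-29151/(1/(-47951 - 3687)) - 43049)/(30443 - 40804) = (-29151/(1/(-51638)) - 43049)/(-10361) = (-29151/(-1/51638) - 43049)*(-1/10361) = (-29151*(-51638) - 43049)*(-1/10361) = (1505299338 - 43049)*(-1/10361) = 1505256289*(-1/10361) = -1505256289/10361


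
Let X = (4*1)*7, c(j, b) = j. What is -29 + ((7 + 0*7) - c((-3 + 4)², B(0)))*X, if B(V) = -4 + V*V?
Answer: 139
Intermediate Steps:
B(V) = -4 + V²
X = 28 (X = 4*7 = 28)
-29 + ((7 + 0*7) - c((-3 + 4)², B(0)))*X = -29 + ((7 + 0*7) - (-3 + 4)²)*28 = -29 + ((7 + 0) - 1*1²)*28 = -29 + (7 - 1*1)*28 = -29 + (7 - 1)*28 = -29 + 6*28 = -29 + 168 = 139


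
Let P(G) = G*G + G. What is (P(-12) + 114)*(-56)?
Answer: -13776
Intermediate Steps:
P(G) = G + G**2 (P(G) = G**2 + G = G + G**2)
(P(-12) + 114)*(-56) = (-12*(1 - 12) + 114)*(-56) = (-12*(-11) + 114)*(-56) = (132 + 114)*(-56) = 246*(-56) = -13776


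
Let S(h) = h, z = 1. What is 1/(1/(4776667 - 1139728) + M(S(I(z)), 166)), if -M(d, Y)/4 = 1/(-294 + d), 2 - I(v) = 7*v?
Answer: 1087444761/14548055 ≈ 74.748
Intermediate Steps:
I(v) = 2 - 7*v
M(d, Y) = -4/(-294 + d)
1/(1/(4776667 - 1139728) + M(S(I(z)), 166)) = 1/(1/(4776667 - 1139728) - 4/(-294 + (2 - 7*1))) = 1/(1/3636939 - 4/(-294 + (2 - 7))) = 1/(1/3636939 - 4/(-294 - 5)) = 1/(1/3636939 - 4/(-299)) = 1/(1/3636939 - 4*(-1/299)) = 1/(1/3636939 + 4/299) = 1/(14548055/1087444761) = 1087444761/14548055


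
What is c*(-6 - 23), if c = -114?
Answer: 3306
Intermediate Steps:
c*(-6 - 23) = -114*(-6 - 23) = -114*(-29) = 3306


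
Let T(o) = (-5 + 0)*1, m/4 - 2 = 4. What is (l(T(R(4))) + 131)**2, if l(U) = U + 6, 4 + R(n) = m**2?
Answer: 17424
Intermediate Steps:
m = 24 (m = 8 + 4*4 = 8 + 16 = 24)
R(n) = 572 (R(n) = -4 + 24**2 = -4 + 576 = 572)
T(o) = -5 (T(o) = -5*1 = -5)
l(U) = 6 + U
(l(T(R(4))) + 131)**2 = ((6 - 5) + 131)**2 = (1 + 131)**2 = 132**2 = 17424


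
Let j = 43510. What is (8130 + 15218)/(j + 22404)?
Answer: 11674/32957 ≈ 0.35422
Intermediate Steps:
(8130 + 15218)/(j + 22404) = (8130 + 15218)/(43510 + 22404) = 23348/65914 = 23348*(1/65914) = 11674/32957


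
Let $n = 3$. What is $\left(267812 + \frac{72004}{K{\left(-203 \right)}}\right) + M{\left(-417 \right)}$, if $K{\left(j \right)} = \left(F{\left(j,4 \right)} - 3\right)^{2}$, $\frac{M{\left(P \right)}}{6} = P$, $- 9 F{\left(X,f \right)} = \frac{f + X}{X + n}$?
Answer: $\frac{8550443353310}{31348801} \approx 2.7275 \cdot 10^{5}$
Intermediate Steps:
$F{\left(X,f \right)} = - \frac{X + f}{9 \left(3 + X\right)}$ ($F{\left(X,f \right)} = - \frac{\left(f + X\right) \frac{1}{X + 3}}{9} = - \frac{\left(X + f\right) \frac{1}{3 + X}}{9} = - \frac{\frac{1}{3 + X} \left(X + f\right)}{9} = - \frac{X + f}{9 \left(3 + X\right)}$)
$M{\left(P \right)} = 6 P$
$K{\left(j \right)} = \left(-3 + \frac{-4 - j}{9 \left(3 + j\right)}\right)^{2}$ ($K{\left(j \right)} = \left(\frac{- j - 4}{9 \left(3 + j\right)} - 3\right)^{2} = \left(\frac{-4 - j}{9 \left(3 + j\right)} - 3\right)^{2} = \left(-3 + \frac{-4 - j}{9 \left(3 + j\right)}\right)^{2}$)
$\left(267812 + \frac{72004}{K{\left(-203 \right)}}\right) + M{\left(-417 \right)} = \left(267812 + \frac{72004}{\frac{1}{81} \frac{1}{\left(3 - 203\right)^{2}} \left(85 + 28 \left(-203\right)\right)^{2}}\right) + 6 \left(-417\right) = \left(267812 + \frac{72004}{\frac{1}{81} \cdot \frac{1}{40000} \left(85 - 5684\right)^{2}}\right) - 2502 = \left(267812 + \frac{72004}{\frac{1}{81} \cdot \frac{1}{40000} \left(-5599\right)^{2}}\right) - 2502 = \left(267812 + \frac{72004}{\frac{1}{81} \cdot \frac{1}{40000} \cdot 31348801}\right) - 2502 = \left(267812 + \frac{72004}{\frac{31348801}{3240000}}\right) - 2502 = \left(267812 + 72004 \cdot \frac{3240000}{31348801}\right) - 2502 = \left(267812 + \frac{233292960000}{31348801}\right) - 2502 = \frac{8628878053412}{31348801} - 2502 = \frac{8550443353310}{31348801}$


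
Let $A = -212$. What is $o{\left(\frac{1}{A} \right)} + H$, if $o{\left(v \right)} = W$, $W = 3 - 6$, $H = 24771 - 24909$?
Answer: $-141$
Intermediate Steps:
$H = -138$ ($H = 24771 - 24909 = -138$)
$W = -3$ ($W = 3 - 6 = -3$)
$o{\left(v \right)} = -3$
$o{\left(\frac{1}{A} \right)} + H = -3 - 138 = -141$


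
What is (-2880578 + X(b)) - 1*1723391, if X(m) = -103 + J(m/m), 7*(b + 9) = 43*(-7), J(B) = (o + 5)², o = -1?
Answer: -4604056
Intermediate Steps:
J(B) = 16 (J(B) = (-1 + 5)² = 4² = 16)
b = -52 (b = -9 + (43*(-7))/7 = -9 + (⅐)*(-301) = -9 - 43 = -52)
X(m) = -87 (X(m) = -103 + 16 = -87)
(-2880578 + X(b)) - 1*1723391 = (-2880578 - 87) - 1*1723391 = -2880665 - 1723391 = -4604056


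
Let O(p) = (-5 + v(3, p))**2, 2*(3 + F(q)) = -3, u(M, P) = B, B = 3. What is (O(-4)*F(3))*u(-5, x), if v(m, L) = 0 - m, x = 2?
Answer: -864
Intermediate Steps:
v(m, L) = -m
u(M, P) = 3
F(q) = -9/2 (F(q) = -3 + (1/2)*(-3) = -3 - 3/2 = -9/2)
O(p) = 64 (O(p) = (-5 - 1*3)**2 = (-5 - 3)**2 = (-8)**2 = 64)
(O(-4)*F(3))*u(-5, x) = (64*(-9/2))*3 = -288*3 = -864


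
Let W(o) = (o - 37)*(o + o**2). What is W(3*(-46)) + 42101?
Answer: -3266449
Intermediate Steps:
W(o) = (-37 + o)*(o + o**2)
W(3*(-46)) + 42101 = (3*(-46))*(-37 + (3*(-46))**2 - 108*(-46)) + 42101 = -138*(-37 + (-138)**2 - 36*(-138)) + 42101 = -138*(-37 + 19044 + 4968) + 42101 = -138*23975 + 42101 = -3308550 + 42101 = -3266449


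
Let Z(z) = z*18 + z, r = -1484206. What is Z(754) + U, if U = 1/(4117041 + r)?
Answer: 37717994211/2632835 ≈ 14326.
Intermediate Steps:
U = 1/2632835 (U = 1/(4117041 - 1484206) = 1/2632835 ≈ 3.7982e-7)
Z(z) = 19*z (Z(z) = 18*z + z = 19*z)
Z(754) + U = 19*754 + 1/2632835 = 14326 + 1/2632835 = 37717994211/2632835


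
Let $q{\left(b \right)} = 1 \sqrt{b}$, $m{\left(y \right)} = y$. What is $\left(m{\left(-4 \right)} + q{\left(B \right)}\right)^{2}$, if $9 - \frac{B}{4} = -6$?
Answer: $76 - 16 \sqrt{15} \approx 14.032$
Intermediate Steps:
$B = 60$ ($B = 36 - -24 = 36 + 24 = 60$)
$q{\left(b \right)} = \sqrt{b}$
$\left(m{\left(-4 \right)} + q{\left(B \right)}\right)^{2} = \left(-4 + \sqrt{60}\right)^{2} = \left(-4 + 2 \sqrt{15}\right)^{2}$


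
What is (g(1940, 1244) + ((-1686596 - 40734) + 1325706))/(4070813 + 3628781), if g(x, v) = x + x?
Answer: -198872/3849797 ≈ -0.051658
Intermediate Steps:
g(x, v) = 2*x
(g(1940, 1244) + ((-1686596 - 40734) + 1325706))/(4070813 + 3628781) = (2*1940 + ((-1686596 - 40734) + 1325706))/(4070813 + 3628781) = (3880 + (-1727330 + 1325706))/7699594 = (3880 - 401624)*(1/7699594) = -397744*1/7699594 = -198872/3849797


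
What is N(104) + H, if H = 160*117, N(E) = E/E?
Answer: 18721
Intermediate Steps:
N(E) = 1
H = 18720
N(104) + H = 1 + 18720 = 18721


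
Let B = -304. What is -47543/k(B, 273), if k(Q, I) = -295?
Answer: 47543/295 ≈ 161.16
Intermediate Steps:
-47543/k(B, 273) = -47543/(-295) = -47543*(-1/295) = 47543/295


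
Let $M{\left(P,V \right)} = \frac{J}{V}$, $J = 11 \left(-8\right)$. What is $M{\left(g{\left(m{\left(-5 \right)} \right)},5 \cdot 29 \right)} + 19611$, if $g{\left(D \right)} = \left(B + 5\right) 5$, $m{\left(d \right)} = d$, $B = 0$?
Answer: $\frac{2843507}{145} \approx 19610.0$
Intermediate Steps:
$J = -88$
$g{\left(D \right)} = 25$ ($g{\left(D \right)} = \left(0 + 5\right) 5 = 5 \cdot 5 = 25$)
$M{\left(P,V \right)} = - \frac{88}{V}$
$M{\left(g{\left(m{\left(-5 \right)} \right)},5 \cdot 29 \right)} + 19611 = - \frac{88}{5 \cdot 29} + 19611 = - \frac{88}{145} + 19611 = \frac{2843507}{145}$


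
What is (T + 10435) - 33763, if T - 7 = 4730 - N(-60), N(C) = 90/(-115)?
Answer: -427575/23 ≈ -18590.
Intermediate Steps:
N(C) = -18/23 (N(C) = 90*(-1/115) = -18/23)
T = 108969/23 (T = 7 + (4730 - 1*(-18/23)) = 7 + (4730 + 18/23) = 7 + 108808/23 = 108969/23 ≈ 4737.8)
(T + 10435) - 33763 = (108969/23 + 10435) - 33763 = 348974/23 - 33763 = -427575/23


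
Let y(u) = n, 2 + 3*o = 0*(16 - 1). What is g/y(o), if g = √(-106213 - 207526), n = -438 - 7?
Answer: -I*√313739/445 ≈ -1.2587*I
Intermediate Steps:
n = -445
o = -⅔ (o = -⅔ + (0*(16 - 1))/3 = -⅔ + (0*15)/3 = -⅔ + (⅓)*0 = -⅔ + 0 = -⅔ ≈ -0.66667)
y(u) = -445
g = I*√313739 (g = √(-313739) = I*√313739 ≈ 560.12*I)
g/y(o) = (I*√313739)/(-445) = (I*√313739)*(-1/445) = -I*√313739/445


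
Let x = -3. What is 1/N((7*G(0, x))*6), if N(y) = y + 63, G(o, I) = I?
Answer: -1/63 ≈ -0.015873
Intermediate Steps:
N(y) = 63 + y
1/N((7*G(0, x))*6) = 1/(63 + (7*(-3))*6) = 1/(63 - 21*6) = 1/(63 - 126) = 1/(-63) = -1/63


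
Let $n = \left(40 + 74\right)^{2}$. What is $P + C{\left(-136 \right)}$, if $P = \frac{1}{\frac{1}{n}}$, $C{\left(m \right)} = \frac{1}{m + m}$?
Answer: $\frac{3534911}{272} \approx 12996.0$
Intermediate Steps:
$n = 12996$ ($n = 114^{2} = 12996$)
$C{\left(m \right)} = \frac{1}{2 m}$
$P = 12996$ ($P = \frac{1}{\frac{1}{12996}} = 12996$)
$P + C{\left(-136 \right)} = 12996 + \frac{1}{2 \left(-136\right)} = 12996 + \frac{1}{2} \left(- \frac{1}{136}\right) = 12996 - \frac{1}{272} = \frac{3534911}{272}$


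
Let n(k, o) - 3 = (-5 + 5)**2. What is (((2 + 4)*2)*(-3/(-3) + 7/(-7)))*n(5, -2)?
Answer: 0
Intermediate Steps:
n(k, o) = 3 (n(k, o) = 3 + (-5 + 5)**2 = 3 + 0**2 = 3 + 0 = 3)
(((2 + 4)*2)*(-3/(-3) + 7/(-7)))*n(5, -2) = (((2 + 4)*2)*(-3/(-3) + 7/(-7)))*3 = ((6*2)*(-3*(-1/3) + 7*(-1/7)))*3 = (12*(1 - 1))*3 = (12*0)*3 = 0*3 = 0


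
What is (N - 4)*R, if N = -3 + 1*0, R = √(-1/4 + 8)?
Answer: -7*√31/2 ≈ -19.487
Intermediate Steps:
R = √31/2 (R = √(-1*¼ + 8) = √(-¼ + 8) = √(31/4) = √31/2 ≈ 2.7839)
N = -3 (N = -3 + 0 = -3)
(N - 4)*R = (-3 - 4)*(√31/2) = -7*√31/2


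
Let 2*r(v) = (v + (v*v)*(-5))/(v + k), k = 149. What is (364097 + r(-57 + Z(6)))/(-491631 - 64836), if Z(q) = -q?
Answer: -15651194/23928081 ≈ -0.65409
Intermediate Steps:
r(v) = (v - 5*v²)/(2*(149 + v)) (r(v) = ((v + (v*v)*(-5))/(v + 149))/2 = ((v + v²*(-5))/(149 + v))/2 = ((v - 5*v²)/(149 + v))/2 = (v - 5*v²)/(2*(149 + v)))
(364097 + r(-57 + Z(6)))/(-491631 - 64836) = (364097 + (-57 - 1*6)*(1 - 5*(-57 - 1*6))/(2*(149 + (-57 - 1*6))))/(-491631 - 64836) = (364097 + (-57 - 6)*(1 - 5*(-57 - 6))/(2*(149 + (-57 - 6))))/(-556467) = (364097 + (½)*(-63)*(1 - 5*(-63))/(149 - 63))*(-1/556467) = (364097 + (½)*(-63)*(1 + 315)/86)*(-1/556467) = (364097 + (½)*(-63)*(1/86)*316)*(-1/556467) = (364097 - 4977/43)*(-1/556467) = (15651194/43)*(-1/556467) = -15651194/23928081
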